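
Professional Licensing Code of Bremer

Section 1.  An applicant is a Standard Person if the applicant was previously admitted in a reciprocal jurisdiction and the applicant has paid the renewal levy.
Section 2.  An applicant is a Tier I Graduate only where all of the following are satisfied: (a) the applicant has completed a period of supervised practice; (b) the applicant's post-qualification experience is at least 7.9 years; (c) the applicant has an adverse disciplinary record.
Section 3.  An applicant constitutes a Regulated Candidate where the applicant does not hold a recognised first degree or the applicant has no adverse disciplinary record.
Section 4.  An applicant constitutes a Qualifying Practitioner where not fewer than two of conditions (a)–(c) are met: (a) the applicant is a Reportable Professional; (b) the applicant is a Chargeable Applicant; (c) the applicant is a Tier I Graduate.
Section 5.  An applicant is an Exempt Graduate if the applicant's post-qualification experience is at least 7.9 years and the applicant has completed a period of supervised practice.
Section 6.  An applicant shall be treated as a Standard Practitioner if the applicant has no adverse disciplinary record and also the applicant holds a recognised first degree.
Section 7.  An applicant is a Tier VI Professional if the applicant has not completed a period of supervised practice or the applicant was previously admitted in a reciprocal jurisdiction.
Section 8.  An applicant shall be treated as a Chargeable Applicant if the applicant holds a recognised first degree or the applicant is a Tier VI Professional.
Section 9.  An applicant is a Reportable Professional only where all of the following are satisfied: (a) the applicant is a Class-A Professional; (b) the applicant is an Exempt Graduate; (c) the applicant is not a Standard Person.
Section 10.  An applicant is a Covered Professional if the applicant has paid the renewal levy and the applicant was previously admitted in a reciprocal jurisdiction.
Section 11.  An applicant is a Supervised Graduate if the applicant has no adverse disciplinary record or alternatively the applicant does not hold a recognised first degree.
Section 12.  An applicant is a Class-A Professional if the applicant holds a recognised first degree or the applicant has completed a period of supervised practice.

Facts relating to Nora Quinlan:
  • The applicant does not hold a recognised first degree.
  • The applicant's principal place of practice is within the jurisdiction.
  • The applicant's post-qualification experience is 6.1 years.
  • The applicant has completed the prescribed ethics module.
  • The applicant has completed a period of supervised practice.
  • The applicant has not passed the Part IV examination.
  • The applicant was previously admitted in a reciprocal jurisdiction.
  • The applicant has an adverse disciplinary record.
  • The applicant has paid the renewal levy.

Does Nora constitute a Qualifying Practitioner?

section 12 — Class-A Professional: [the applicant holds a recognised first degree? no] OR [the applicant has completed a period of supervised practice? yes] → satisfied.
section 5 — Exempt Graduate: [applicant's post-qualification experience: 6.1 years ≥ 7.9 years? no] AND [the applicant has completed a period of supervised practice? yes] → not satisfied.
section 1 — Standard Person: [the applicant was previously admitted in a reciprocal jurisdiction? yes] AND [the applicant has paid the renewal levy? yes] → satisfied.
section 9 — Reportable Professional: [Class-A Professional (section 12)? yes] AND [Exempt Graduate (section 5)? no] AND [not a Standard Person (section 1)? no] → not satisfied.
section 7 — Tier VI Professional: [the applicant has not completed a period of supervised practice? no] OR [the applicant was previously admitted in a reciprocal jurisdiction? yes] → satisfied.
section 8 — Chargeable Applicant: [the applicant holds a recognised first degree? no] OR [Tier VI Professional (section 7)? yes] → satisfied.
section 2 — Tier I Graduate: [the applicant has completed a period of supervised practice? yes] AND [applicant's post-qualification experience: 6.1 years ≥ 7.9 years? no] AND [the applicant has an adverse disciplinary record? yes] → not satisfied.
section 4 — Qualifying Practitioner: Reportable Professional (section 9)? no; Chargeable Applicant (section 8)? yes; Tier I Graduate (section 2)? no — 1 of 3 hold (need ≥2) → not satisfied.

No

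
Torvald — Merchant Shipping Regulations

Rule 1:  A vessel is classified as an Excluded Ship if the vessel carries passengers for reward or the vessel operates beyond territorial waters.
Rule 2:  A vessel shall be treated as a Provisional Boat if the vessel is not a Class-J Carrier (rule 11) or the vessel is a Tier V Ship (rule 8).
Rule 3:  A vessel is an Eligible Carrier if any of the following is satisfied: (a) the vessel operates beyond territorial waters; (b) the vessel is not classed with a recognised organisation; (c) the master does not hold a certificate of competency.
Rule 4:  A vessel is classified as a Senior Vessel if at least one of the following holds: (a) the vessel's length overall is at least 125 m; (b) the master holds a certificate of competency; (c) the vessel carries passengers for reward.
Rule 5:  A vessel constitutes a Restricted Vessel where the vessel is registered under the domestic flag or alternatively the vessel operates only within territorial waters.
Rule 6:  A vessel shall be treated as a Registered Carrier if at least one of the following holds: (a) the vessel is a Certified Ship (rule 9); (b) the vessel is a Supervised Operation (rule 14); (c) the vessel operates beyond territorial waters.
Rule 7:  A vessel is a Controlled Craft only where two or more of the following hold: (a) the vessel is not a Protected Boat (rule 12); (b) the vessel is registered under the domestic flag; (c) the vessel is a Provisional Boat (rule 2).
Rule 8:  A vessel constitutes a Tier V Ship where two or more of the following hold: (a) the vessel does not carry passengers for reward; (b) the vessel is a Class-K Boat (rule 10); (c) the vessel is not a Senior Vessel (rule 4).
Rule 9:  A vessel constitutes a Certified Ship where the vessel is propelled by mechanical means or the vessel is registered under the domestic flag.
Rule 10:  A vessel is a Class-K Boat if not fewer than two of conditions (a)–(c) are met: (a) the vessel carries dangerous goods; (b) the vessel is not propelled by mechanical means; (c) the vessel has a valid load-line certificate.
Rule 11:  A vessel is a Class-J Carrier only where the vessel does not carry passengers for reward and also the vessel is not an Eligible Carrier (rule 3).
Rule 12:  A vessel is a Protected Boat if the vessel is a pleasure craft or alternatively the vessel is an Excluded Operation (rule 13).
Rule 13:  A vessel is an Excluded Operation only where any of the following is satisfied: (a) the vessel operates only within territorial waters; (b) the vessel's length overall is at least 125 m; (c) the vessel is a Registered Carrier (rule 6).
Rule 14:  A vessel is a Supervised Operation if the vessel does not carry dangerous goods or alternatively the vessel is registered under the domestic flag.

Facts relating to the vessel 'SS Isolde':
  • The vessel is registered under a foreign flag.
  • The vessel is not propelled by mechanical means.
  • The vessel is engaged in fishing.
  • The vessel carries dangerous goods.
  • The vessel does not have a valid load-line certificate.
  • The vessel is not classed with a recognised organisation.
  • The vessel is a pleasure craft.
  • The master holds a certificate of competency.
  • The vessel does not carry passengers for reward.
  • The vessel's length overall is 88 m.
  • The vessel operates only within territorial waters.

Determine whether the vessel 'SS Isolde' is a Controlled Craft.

No

rule 9 — Certified Ship: [the vessel is propelled by mechanical means? no] OR [the vessel is registered under the domestic flag? no] → not satisfied.
rule 14 — Supervised Operation: [the vessel does not carry dangerous goods? no] OR [the vessel is registered under the domestic flag? no] → not satisfied.
rule 6 — Registered Carrier: [Certified Ship (rule 9)? no] OR [Supervised Operation (rule 14)? no] OR [the vessel operates beyond territorial waters? no] → not satisfied.
rule 13 — Excluded Operation: [the vessel operates only within territorial waters? yes] OR [vessel's length overall: 88 m ≥ 125 m? no] OR [Registered Carrier (rule 6)? no] → satisfied.
rule 12 — Protected Boat: [the vessel is a pleasure craft? yes] OR [Excluded Operation (rule 13)? yes] → satisfied.
rule 3 — Eligible Carrier: [the vessel operates beyond territorial waters? no] OR [the vessel is not classed with a recognised organisation? yes] OR [the master does not hold a certificate of competency? no] → satisfied.
rule 11 — Class-J Carrier: [the vessel does not carry passengers for reward? yes] AND [not an Eligible Carrier (rule 3)? no] → not satisfied.
rule 10 — Class-K Boat: the vessel carries dangerous goods? yes; the vessel is not propelled by mechanical means? yes; the vessel has a valid load-line certificate? no — 2 of 3 hold (need ≥2) → satisfied.
rule 4 — Senior Vessel: [vessel's length overall: 88 m ≥ 125 m? no] OR [the master holds a certificate of competency? yes] OR [the vessel carries passengers for reward? no] → satisfied.
rule 8 — Tier V Ship: the vessel does not carry passengers for reward? yes; Class-K Boat (rule 10)? yes; not a Senior Vessel (rule 4)? no — 2 of 3 hold (need ≥2) → satisfied.
rule 2 — Provisional Boat: [not a Class-J Carrier (rule 11)? yes] OR [Tier V Ship (rule 8)? yes] → satisfied.
rule 7 — Controlled Craft: not a Protected Boat (rule 12)? no; the vessel is registered under the domestic flag? no; Provisional Boat (rule 2)? yes — 1 of 3 hold (need ≥2) → not satisfied.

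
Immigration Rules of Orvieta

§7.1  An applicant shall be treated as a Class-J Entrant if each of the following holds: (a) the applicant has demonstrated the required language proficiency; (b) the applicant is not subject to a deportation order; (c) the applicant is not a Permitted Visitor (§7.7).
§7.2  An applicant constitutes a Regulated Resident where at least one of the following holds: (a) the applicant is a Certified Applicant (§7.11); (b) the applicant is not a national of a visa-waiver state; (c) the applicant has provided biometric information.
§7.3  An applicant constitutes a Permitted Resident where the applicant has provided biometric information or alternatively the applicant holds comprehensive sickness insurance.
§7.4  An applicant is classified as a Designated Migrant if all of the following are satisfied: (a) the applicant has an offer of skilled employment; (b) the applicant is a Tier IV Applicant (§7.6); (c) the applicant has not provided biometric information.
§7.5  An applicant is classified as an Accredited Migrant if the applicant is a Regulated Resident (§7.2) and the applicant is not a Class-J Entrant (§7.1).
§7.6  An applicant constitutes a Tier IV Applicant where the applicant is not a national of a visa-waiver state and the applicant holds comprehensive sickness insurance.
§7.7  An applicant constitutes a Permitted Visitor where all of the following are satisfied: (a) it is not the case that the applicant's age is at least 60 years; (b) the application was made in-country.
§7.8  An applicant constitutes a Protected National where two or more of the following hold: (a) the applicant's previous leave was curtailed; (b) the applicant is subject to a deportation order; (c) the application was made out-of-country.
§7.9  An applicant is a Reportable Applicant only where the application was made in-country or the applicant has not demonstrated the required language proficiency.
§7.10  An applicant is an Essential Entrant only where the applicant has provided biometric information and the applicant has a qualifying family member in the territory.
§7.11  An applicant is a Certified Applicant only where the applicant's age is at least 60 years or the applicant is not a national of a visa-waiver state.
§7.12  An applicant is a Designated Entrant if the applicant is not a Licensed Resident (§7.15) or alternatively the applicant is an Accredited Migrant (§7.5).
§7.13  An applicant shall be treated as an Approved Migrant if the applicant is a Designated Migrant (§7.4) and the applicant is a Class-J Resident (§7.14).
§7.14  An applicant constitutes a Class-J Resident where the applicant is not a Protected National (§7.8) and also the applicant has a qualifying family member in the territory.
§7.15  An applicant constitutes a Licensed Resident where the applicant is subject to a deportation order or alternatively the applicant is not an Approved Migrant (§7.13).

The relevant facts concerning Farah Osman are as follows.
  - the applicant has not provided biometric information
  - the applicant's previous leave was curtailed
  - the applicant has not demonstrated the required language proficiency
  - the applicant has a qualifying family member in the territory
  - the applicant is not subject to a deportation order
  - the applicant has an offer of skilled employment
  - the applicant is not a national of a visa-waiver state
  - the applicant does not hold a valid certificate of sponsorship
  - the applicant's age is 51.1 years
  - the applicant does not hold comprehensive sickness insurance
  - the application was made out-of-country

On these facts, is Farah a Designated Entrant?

Yes

§7.6 — Tier IV Applicant: [the applicant is not a national of a visa-waiver state? yes] AND [the applicant holds comprehensive sickness insurance? no] → not satisfied.
§7.4 — Designated Migrant: [the applicant has an offer of skilled employment? yes] AND [Tier IV Applicant (§7.6)? no] AND [the applicant has not provided biometric information? yes] → not satisfied.
§7.8 — Protected National: the applicant's previous leave was curtailed? yes; the applicant is subject to a deportation order? no; the application was made out-of-country? yes — 2 of 3 hold (need ≥2) → satisfied.
§7.14 — Class-J Resident: [not a Protected National (§7.8)? no] AND [the applicant has a qualifying family member in the territory? yes] → not satisfied.
§7.13 — Approved Migrant: [Designated Migrant (§7.4)? no] AND [Class-J Resident (§7.14)? no] → not satisfied.
§7.15 — Licensed Resident: [the applicant is subject to a deportation order? no] OR [not an Approved Migrant (§7.13)? yes] → satisfied.
§7.11 — Certified Applicant: [applicant's age: 51.1 years ≥ 60 years? no] OR [the applicant is not a national of a visa-waiver state? yes] → satisfied.
§7.2 — Regulated Resident: [Certified Applicant (§7.11)? yes] OR [the applicant is not a national of a visa-waiver state? yes] OR [the applicant has provided biometric information? no] → satisfied.
§7.7 — Permitted Visitor: [applicant's age: 51.1 years ≥ 60 years? no, so negated condition yes] AND [the application was made in-country? no] → not satisfied.
§7.1 — Class-J Entrant: [the applicant has demonstrated the required language proficiency? no] AND [the applicant is not subject to a deportation order? yes] AND [not a Permitted Visitor (§7.7)? yes] → not satisfied.
§7.5 — Accredited Migrant: [Regulated Resident (§7.2)? yes] AND [not a Class-J Entrant (§7.1)? yes] → satisfied.
§7.12 — Designated Entrant: [not a Licensed Resident (§7.15)? no] OR [Accredited Migrant (§7.5)? yes] → satisfied.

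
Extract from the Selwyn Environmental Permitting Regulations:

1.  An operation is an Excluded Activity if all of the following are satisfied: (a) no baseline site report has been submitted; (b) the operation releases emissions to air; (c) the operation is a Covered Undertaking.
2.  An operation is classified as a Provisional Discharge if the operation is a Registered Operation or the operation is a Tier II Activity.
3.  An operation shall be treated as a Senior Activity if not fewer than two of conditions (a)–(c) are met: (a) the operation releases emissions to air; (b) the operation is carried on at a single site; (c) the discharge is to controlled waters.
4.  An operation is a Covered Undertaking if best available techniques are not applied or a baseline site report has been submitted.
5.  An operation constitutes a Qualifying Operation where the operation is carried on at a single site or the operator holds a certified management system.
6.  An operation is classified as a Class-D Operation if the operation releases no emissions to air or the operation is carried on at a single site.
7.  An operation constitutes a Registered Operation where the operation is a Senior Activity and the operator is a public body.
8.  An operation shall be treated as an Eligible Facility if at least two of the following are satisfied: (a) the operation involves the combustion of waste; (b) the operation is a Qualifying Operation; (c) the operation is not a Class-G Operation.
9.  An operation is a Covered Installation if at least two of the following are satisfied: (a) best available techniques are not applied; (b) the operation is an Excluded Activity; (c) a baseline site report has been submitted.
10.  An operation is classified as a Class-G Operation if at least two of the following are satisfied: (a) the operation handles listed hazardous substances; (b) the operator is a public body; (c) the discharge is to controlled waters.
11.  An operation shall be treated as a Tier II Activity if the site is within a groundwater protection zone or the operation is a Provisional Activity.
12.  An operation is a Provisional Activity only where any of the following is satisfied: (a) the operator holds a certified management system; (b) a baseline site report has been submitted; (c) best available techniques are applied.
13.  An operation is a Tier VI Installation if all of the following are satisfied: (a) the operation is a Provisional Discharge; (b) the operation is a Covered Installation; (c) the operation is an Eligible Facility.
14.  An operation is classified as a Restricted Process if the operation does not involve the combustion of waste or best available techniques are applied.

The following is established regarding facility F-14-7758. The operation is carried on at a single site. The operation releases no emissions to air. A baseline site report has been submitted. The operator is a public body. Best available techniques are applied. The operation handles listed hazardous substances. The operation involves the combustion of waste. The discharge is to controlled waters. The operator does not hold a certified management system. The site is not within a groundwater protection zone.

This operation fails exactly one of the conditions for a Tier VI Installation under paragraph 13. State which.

Under paragraph 3: the operation releases emissions to air? no; the operation is carried on at a single site? yes; the discharge is to controlled waters? yes — 2 of 3 hold (need ≥2) → satisfied.
Under paragraph 7: Senior Activity (paragraph 3)? yes; and the operator is a public body? yes. So the operation is a Registered Operation.
Under paragraph 12: the operator holds a certified management system? no; or a baseline site report has been submitted? yes; or best available techniques are applied? yes. So the operation is a Provisional Activity.
Under paragraph 11: the site is within a groundwater protection zone? no; or Provisional Activity (paragraph 12)? yes. So the operation is a Tier II Activity.
Under paragraph 2: Registered Operation (paragraph 7)? yes; or Tier II Activity (paragraph 11)? yes. So the operation is a Provisional Discharge.
Under paragraph 4: best available techniques are not applied? no; or a baseline site report has been submitted? yes. So the operation is a Covered Undertaking.
Under paragraph 1: no baseline site report has been submitted? no; and the operation releases emissions to air? no; and Covered Undertaking (paragraph 4)? yes. So the operation is not an Excluded Activity.
Under paragraph 9: best available techniques are not applied? no; Excluded Activity (paragraph 1)? no; a baseline site report has been submitted? yes — 1 of 3 hold (need ≥2) → not satisfied.
Under paragraph 5: the operation is carried on at a single site? yes; or the operator holds a certified management system? no. So the operation is a Qualifying Operation.
Under paragraph 10: the operation handles listed hazardous substances? yes; the operator is a public body? yes; the discharge is to controlled waters? yes — 3 of 3 hold (need ≥2) → satisfied.
Under paragraph 8: the operation involves the combustion of waste? yes; Qualifying Operation (paragraph 5)? yes; not a Class-G Operation (paragraph 10)? no — 2 of 3 hold (need ≥2) → satisfied.
Under paragraph 13: Provisional Discharge (paragraph 2)? yes; and Covered Installation (paragraph 9)? no; and Eligible Facility (paragraph 8)? yes. So the operation is not a Tier VI Installation.

Covered Installation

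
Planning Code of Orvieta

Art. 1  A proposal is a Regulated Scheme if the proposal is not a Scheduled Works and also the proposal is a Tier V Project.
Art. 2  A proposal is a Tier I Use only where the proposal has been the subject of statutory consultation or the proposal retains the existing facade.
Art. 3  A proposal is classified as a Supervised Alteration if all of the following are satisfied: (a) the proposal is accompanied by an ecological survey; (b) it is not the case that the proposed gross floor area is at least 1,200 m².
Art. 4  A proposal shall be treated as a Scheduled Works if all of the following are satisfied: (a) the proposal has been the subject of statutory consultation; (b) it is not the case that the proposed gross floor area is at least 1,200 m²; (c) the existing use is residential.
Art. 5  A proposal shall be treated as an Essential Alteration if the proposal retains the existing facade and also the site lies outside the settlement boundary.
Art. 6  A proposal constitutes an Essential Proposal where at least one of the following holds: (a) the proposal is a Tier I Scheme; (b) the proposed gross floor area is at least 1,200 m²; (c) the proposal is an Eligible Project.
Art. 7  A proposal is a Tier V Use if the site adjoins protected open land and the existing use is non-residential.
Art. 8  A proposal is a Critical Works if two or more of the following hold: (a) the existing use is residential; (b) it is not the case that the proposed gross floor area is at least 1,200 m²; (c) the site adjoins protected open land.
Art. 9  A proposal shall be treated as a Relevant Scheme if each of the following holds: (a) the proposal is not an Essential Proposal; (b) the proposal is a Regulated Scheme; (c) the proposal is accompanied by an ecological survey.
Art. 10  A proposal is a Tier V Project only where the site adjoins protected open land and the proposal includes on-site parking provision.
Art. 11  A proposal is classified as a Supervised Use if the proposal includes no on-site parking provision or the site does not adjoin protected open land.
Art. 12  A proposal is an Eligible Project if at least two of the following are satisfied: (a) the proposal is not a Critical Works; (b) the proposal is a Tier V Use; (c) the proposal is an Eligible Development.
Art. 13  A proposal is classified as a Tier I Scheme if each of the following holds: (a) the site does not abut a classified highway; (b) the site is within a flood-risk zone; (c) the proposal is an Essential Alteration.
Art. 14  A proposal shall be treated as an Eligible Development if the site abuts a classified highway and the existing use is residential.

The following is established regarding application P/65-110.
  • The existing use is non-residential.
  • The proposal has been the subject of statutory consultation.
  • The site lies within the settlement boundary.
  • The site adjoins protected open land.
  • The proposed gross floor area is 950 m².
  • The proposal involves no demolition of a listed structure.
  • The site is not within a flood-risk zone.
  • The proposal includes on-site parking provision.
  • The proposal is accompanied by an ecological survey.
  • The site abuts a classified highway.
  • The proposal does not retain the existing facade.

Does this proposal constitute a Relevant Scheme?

Yes

Under article 5: the proposal retains the existing facade? no; and the site lies outside the settlement boundary? no. So the proposal is not an Essential Alteration.
Under article 13: the site does not abut a classified highway? no; and the site is within a flood-risk zone? no; and Essential Alteration (article 5)? no. So the proposal is not a Tier I Scheme.
Under article 8: the existing use is residential? no; proposed gross floor area: 950 m² ≥ 1,200 m²? no, so negated condition yes; the site adjoins protected open land? yes — 2 of 3 hold (need ≥2) → satisfied.
Under article 7: the site adjoins protected open land? yes; and the existing use is non-residential? yes. So the proposal is a Tier V Use.
Under article 14: the site abuts a classified highway? yes; and the existing use is residential? no. So the proposal is not an Eligible Development.
Under article 12: not a Critical Works (article 8)? no; Tier V Use (article 7)? yes; Eligible Development (article 14)? no — 1 of 3 hold (need ≥2) → not satisfied.
Under article 6: Tier I Scheme (article 13)? no; or proposed gross floor area: 950 m² ≥ 1,200 m²? no; or Eligible Project (article 12)? no. So the proposal is not an Essential Proposal.
Under article 4: the proposal has been the subject of statutory consultation? yes; and proposed gross floor area: 950 m² ≥ 1,200 m²? no, so negated condition yes; and the existing use is residential? no. So the proposal is not a Scheduled Works.
Under article 10: the site adjoins protected open land? yes; and the proposal includes on-site parking provision? yes. So the proposal is a Tier V Project.
Under article 1: not a Scheduled Works (article 4)? yes; and Tier V Project (article 10)? yes. So the proposal is a Regulated Scheme.
Under article 9: not an Essential Proposal (article 6)? yes; and Regulated Scheme (article 1)? yes; and the proposal is accompanied by an ecological survey? yes. So the proposal is a Relevant Scheme.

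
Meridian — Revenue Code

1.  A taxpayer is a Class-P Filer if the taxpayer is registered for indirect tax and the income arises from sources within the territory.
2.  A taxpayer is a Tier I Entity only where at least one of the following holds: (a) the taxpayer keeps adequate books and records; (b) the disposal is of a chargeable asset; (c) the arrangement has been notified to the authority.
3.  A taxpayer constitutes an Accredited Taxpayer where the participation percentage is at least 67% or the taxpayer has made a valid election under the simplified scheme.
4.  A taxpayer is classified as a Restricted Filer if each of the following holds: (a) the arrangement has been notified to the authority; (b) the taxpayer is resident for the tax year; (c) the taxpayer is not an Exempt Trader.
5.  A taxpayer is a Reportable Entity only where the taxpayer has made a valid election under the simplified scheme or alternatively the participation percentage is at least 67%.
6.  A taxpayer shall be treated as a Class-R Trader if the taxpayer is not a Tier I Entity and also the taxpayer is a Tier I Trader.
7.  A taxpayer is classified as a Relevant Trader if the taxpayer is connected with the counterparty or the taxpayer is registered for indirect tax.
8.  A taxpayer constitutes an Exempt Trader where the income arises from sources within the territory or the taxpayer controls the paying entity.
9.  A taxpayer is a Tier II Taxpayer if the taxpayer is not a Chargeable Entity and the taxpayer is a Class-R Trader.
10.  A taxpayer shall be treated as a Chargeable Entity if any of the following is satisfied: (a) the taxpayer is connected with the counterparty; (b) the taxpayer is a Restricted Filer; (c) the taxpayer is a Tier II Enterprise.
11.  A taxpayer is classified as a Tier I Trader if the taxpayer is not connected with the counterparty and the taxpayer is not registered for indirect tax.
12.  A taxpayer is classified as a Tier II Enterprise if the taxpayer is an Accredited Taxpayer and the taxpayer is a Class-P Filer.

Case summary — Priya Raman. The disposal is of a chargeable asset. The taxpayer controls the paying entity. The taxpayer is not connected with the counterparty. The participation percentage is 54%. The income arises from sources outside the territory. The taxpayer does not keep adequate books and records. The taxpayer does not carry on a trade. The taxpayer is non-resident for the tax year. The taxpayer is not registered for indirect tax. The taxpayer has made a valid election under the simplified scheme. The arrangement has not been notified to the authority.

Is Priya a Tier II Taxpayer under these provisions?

No

paragraph 8 — Exempt Trader: [the income arises from sources within the territory? no] OR [the taxpayer controls the paying entity? yes] → satisfied.
paragraph 4 — Restricted Filer: [the arrangement has been notified to the authority? no] AND [the taxpayer is resident for the tax year? no] AND [not an Exempt Trader (paragraph 8)? no] → not satisfied.
paragraph 3 — Accredited Taxpayer: [participation percentage: 54% ≥ 67%? no] OR [the taxpayer has made a valid election under the simplified scheme? yes] → satisfied.
paragraph 1 — Class-P Filer: [the taxpayer is registered for indirect tax? no] AND [the income arises from sources within the territory? no] → not satisfied.
paragraph 12 — Tier II Enterprise: [Accredited Taxpayer (paragraph 3)? yes] AND [Class-P Filer (paragraph 1)? no] → not satisfied.
paragraph 10 — Chargeable Entity: [the taxpayer is connected with the counterparty? no] OR [Restricted Filer (paragraph 4)? no] OR [Tier II Enterprise (paragraph 12)? no] → not satisfied.
paragraph 2 — Tier I Entity: [the taxpayer keeps adequate books and records? no] OR [the disposal is of a chargeable asset? yes] OR [the arrangement has been notified to the authority? no] → satisfied.
paragraph 11 — Tier I Trader: [the taxpayer is not connected with the counterparty? yes] AND [the taxpayer is not registered for indirect tax? yes] → satisfied.
paragraph 6 — Class-R Trader: [not a Tier I Entity (paragraph 2)? no] AND [Tier I Trader (paragraph 11)? yes] → not satisfied.
paragraph 9 — Tier II Taxpayer: [not a Chargeable Entity (paragraph 10)? yes] AND [Class-R Trader (paragraph 6)? no] → not satisfied.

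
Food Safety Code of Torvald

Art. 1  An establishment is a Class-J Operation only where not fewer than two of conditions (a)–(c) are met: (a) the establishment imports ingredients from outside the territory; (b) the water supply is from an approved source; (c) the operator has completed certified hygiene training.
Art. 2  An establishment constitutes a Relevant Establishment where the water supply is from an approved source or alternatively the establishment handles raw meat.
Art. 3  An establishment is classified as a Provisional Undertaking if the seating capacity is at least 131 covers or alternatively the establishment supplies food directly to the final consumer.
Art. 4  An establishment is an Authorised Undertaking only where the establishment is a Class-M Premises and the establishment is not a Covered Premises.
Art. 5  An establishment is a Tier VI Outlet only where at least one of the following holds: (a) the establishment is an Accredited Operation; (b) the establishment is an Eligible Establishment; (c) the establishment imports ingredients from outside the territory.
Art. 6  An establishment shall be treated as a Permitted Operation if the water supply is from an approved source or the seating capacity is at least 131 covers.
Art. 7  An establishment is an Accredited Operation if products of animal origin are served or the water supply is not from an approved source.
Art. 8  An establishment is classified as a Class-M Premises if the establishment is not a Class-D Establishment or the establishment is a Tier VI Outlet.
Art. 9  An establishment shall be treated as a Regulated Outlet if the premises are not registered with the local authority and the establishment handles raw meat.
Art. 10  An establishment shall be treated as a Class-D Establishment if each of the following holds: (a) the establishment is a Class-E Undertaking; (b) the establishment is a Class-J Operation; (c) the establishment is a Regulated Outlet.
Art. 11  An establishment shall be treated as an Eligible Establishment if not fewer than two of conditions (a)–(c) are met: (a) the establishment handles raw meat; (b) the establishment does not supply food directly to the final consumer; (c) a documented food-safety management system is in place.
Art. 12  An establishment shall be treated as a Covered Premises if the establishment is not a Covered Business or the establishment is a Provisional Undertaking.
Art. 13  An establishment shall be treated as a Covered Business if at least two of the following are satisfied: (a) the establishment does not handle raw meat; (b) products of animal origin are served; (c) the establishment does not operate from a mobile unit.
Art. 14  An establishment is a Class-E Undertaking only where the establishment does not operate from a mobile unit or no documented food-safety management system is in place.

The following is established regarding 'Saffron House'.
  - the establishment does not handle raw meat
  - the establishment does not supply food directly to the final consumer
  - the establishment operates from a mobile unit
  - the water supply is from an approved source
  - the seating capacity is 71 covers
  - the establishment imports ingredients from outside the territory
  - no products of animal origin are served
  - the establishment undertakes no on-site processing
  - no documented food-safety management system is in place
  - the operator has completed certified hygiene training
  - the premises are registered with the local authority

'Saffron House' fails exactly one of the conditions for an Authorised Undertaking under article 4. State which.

article 14 — Class-E Undertaking: [the establishment does not operate from a mobile unit? no] OR [no documented food-safety management system is in place? yes] → satisfied.
article 1 — Class-J Operation: the establishment imports ingredients from outside the territory? yes; the water supply is from an approved source? yes; the operator has completed certified hygiene training? yes — 3 of 3 hold (need ≥2) → satisfied.
article 9 — Regulated Outlet: [the premises are not registered with the local authority? no] AND [the establishment handles raw meat? no] → not satisfied.
article 10 — Class-D Establishment: [Class-E Undertaking (article 14)? yes] AND [Class-J Operation (article 1)? yes] AND [Regulated Outlet (article 9)? no] → not satisfied.
article 7 — Accredited Operation: [products of animal origin are served? no] OR [the water supply is not from an approved source? no] → not satisfied.
article 11 — Eligible Establishment: the establishment handles raw meat? no; the establishment does not supply food directly to the final consumer? yes; a documented food-safety management system is in place? no — 1 of 3 hold (need ≥2) → not satisfied.
article 5 — Tier VI Outlet: [Accredited Operation (article 7)? no] OR [Eligible Establishment (article 11)? no] OR [the establishment imports ingredients from outside the territory? yes] → satisfied.
article 8 — Class-M Premises: [not a Class-D Establishment (article 10)? yes] OR [Tier VI Outlet (article 5)? yes] → satisfied.
article 13 — Covered Business: the establishment does not handle raw meat? yes; products of animal origin are served? no; the establishment does not operate from a mobile unit? no — 1 of 3 hold (need ≥2) → not satisfied.
article 3 — Provisional Undertaking: [seating capacity: 71 covers ≥ 131 covers? no] OR [the establishment supplies food directly to the final consumer? no] → not satisfied.
article 12 — Covered Premises: [not a Covered Business (article 13)? yes] OR [Provisional Undertaking (article 3)? no] → satisfied.
article 4 — Authorised Undertaking: [Class-M Premises (article 8)? yes] AND [not a Covered Premises (article 12)? no] → not satisfied.

Covered Premises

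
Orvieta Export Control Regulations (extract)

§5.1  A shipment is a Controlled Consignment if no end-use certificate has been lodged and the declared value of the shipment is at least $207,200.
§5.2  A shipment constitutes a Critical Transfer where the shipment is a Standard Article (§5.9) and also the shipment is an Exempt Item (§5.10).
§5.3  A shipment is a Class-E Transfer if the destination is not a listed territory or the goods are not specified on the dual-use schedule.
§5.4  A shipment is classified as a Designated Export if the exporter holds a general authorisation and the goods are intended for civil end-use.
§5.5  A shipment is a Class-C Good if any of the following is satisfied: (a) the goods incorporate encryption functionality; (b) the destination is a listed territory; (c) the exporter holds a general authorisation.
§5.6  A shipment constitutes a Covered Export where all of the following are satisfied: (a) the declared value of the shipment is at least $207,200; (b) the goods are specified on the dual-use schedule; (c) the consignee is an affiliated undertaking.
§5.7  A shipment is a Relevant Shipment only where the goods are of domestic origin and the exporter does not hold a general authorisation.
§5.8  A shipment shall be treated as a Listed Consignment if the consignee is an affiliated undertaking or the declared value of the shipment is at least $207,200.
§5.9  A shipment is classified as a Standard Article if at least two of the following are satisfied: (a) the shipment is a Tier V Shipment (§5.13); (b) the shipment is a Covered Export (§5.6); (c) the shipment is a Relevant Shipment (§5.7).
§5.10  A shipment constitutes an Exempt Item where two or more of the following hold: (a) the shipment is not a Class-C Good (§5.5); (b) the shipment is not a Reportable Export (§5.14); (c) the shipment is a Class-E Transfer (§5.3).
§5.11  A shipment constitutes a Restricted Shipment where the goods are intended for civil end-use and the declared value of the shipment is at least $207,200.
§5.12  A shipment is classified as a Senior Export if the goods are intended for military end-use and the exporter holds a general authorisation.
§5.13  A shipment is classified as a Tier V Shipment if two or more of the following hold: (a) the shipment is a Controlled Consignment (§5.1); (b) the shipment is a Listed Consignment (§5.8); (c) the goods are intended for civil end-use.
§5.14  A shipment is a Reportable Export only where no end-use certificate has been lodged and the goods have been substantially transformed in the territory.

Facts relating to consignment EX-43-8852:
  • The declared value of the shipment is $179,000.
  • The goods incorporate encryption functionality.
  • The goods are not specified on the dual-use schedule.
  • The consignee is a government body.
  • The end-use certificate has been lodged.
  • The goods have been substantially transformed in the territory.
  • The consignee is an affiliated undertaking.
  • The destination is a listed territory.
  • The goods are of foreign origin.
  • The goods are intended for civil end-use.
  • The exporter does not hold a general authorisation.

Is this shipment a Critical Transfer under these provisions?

§5.1 — Controlled Consignment: [no end-use certificate has been lodged? no] AND [declared value of the shipment: $179,000 ≥ $207,200? no] → not satisfied.
§5.8 — Listed Consignment: [the consignee is an affiliated undertaking? yes] OR [declared value of the shipment: $179,000 ≥ $207,200? no] → satisfied.
§5.13 — Tier V Shipment: Controlled Consignment (§5.1)? no; Listed Consignment (§5.8)? yes; the goods are intended for civil end-use? yes — 2 of 3 hold (need ≥2) → satisfied.
§5.6 — Covered Export: [declared value of the shipment: $179,000 ≥ $207,200? no] AND [the goods are specified on the dual-use schedule? no] AND [the consignee is an affiliated undertaking? yes] → not satisfied.
§5.7 — Relevant Shipment: [the goods are of domestic origin? no] AND [the exporter does not hold a general authorisation? yes] → not satisfied.
§5.9 — Standard Article: Tier V Shipment (§5.13)? yes; Covered Export (§5.6)? no; Relevant Shipment (§5.7)? no — 1 of 3 hold (need ≥2) → not satisfied.
§5.5 — Class-C Good: [the goods incorporate encryption functionality? yes] OR [the destination is a listed territory? yes] OR [the exporter holds a general authorisation? no] → satisfied.
§5.14 — Reportable Export: [no end-use certificate has been lodged? no] AND [the goods have been substantially transformed in the territory? yes] → not satisfied.
§5.3 — Class-E Transfer: [the destination is not a listed territory? no] OR [the goods are not specified on the dual-use schedule? yes] → satisfied.
§5.10 — Exempt Item: not a Class-C Good (§5.5)? no; not a Reportable Export (§5.14)? yes; Class-E Transfer (§5.3)? yes — 2 of 3 hold (need ≥2) → satisfied.
§5.2 — Critical Transfer: [Standard Article (§5.9)? no] AND [Exempt Item (§5.10)? yes] → not satisfied.

No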